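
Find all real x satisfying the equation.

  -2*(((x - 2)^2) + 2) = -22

Step 1. [-2*(((x - 2)^2) + 2) = -22] LHS = -2·(…); ÷-2 both sides. So div: ((x - 2)^2) + 2 = 11.
Step 2. [((x - 2)^2) + 2 = 11] 2 comes off first (subtract 2) ⇒ sub: (x - 2)^2 = 9.
Step 3. [(x - 2)^2 = 9] 9 ≥ 0, LHS is (·)² — take ±√, so sqrt: x - 2 = 3 or -3.
Step 4. [x - 2 = 3 or -3] 2 comes off first (add 2). So sub: x = 5 or -1.

Answer: x ∈ {-1, 5}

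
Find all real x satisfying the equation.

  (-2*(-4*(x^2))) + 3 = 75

Step 1. [(-2*(-4*(x^2))) + 3 = 75] peel the +3: subtract 3 from each side, so sub: -2*(-4*(x^2)) = 72.
Step 2. [-2*(-4*(x^2)) = 72] leading coefficient -2: divide by -2. So div: -4*(x^2) = -36.
Step 3. [-4*(x^2) = -36] -4 out front; divide by -4 ⇒ div: x^2 = 9.
Step 4. [x^2 = 9] LHS squared, RHS 9 ≥ 0: apply √ (±). So sqrt: x = 3 or -3.

Answer: x ∈ {-3, 3}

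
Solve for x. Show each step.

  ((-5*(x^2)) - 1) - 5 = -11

Step 1. [((-5*(x^2)) - 1) - 5 = -11] the outer -5 inverts by adding 5, so sub: (-5*(x^2)) - 1 = -6.
Step 2. [(-5*(x^2)) - 1 = -6] add 1: x sits inside (… - 1), so sub: -5*(x^2) = -5.
Step 3. [-5*(x^2) = -5] divide by the outer -5, so div: x^2 = 1.
Step 4. [x^2 = 1] √ both sides: 1 ≥ 0 gives two branches, so sqrt: x = 1 or -1.

Answer: x ∈ {-1, 1}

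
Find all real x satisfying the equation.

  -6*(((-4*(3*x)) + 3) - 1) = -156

Step 1. [-6*(((-4*(3*x)) + 3) - 1) = -156] LHS = -6·(…); ÷-6 both sides ⇒ div: ((-4*(3*x)) + 3) - 1 = 26.
Step 2. [((-4*(3*x)) + 3) - 1 = 26] add 1: x sits inside (… - 1) ⇒ sub: (-4*(3*x)) + 3 = 27.
Step 3. [(-4*(3*x)) + 3 = 27] peel the +3: subtract 3 from each side, so sub: -4*(3*x) = 24.
Step 4. [-4*(3*x) = 24] leading coefficient -4: divide by -4. So div: 3*x = -6.
Step 5. [3*x = -6] leading coefficient 3: divide by 3, so div: x = -2.

Answer: x ∈ {-2}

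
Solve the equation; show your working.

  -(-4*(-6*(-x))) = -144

Step 1. [-(-4*(-6*(-x))) = -144] LHS negated; negate both sides. So neg: -4*(-6*(-x)) = 144.
Step 2. [-4*(-6*(-x)) = 144] -4·(inner) — divide through by -4. So div: -6*(-x) = -36.
Step 3. [-6*(-x) = -36] -6 out front; divide by -6 ⇒ div: -x = 6.
Step 4. [-x = 6] LHS negated; negate both sides, so neg: x = -6.

Answer: x ∈ {-6}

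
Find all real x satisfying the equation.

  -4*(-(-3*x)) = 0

Step 1. [-4*(-(-3*x)) = 0] -4 out front; divide by -4 ⇒ div: -(-3*x) = 0.
Step 2. [-(-3*x) = 0] flip signs both sides, so neg: -3*x = 0.
Step 3. [-3*x = 0] divide by the outer -3 ⇒ div: x = 0.

Answer: x ∈ {0}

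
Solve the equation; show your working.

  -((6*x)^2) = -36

Step 1. [-((6*x)^2) = -36] flip signs both sides, so neg: (6*x)^2 = 36.
Step 2. [(6*x)^2 = 36] √ both sides: 36 ≥ 0 gives two branches, so sqrt: 6*x = 6 or -6.
Step 3. [6*x = 6 or -6] LHS = 6·(…); ÷6 both sides. So div: x = 1 or -1.

Answer: x ∈ {-1, 1}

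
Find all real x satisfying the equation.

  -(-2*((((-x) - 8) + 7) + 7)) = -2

Step 1. [-(-2*((((-x) - 8) + 7) + 7)) = -2] leading − — multiply by −1 ⇒ neg: -2*((((-x) - 8) + 7) + 7) = 2.
Step 2. [-2*((((-x) - 8) + 7) + 7) = 2] -2·(inner) — divide through by -2 ⇒ div: (((-x) - 8) + 7) + 7 = -1.
Step 3. [(((-x) - 8) + 7) + 7 = -1] subtract 7: x sits inside (… + 7) ⇒ sub: ((-x) - 8) + 7 = -8.
Step 4. [((-x) - 8) + 7 = -8] 7 comes off first (subtract 7) ⇒ sub: (-x) - 8 = -15.
Step 5. [(-x) - 8 = -15] the outer -8 inverts by adding 8 ⇒ sub: -x = -7.
Step 6. [-x = -7] flip signs both sides. So neg: x = 7.

Answer: x ∈ {7}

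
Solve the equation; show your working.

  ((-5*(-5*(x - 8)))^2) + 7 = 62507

Step 1. [((-5*(-5*(x - 8)))^2) + 7 = 62507] peel the +7: subtract 7 from each side, so sub: (-5*(-5*(x - 8)))^2 = 62500.
Step 2. [(-5*(-5*(x - 8)))^2 = 62500] 62500 ≥ 0, LHS is (·)² — take ±√. So sqrt: -5*(-5*(x - 8)) = 250 or -250.
Step 3. [-5*(-5*(x - 8)) = 250 or -250] leading coefficient -5: divide by -5 ⇒ div: -5*(x - 8) = -50 or 50.
Step 4. [-5*(x - 8) = -50 or 50] leading coefficient -5: divide by -5 ⇒ div: x - 8 = 10 or -10.
Step 5. [x - 8 = 10 or -10] 8 comes off first (add 8). So sub: x = 18 or -2.

Answer: x ∈ {-2, 18}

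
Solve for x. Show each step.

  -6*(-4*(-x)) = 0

Step 1. [-6*(-4*(-x)) = 0] -6·(inner) — divide through by -6. So div: -4*(-x) = 0.
Step 2. [-4*(-x) = 0] -4·(inner) — divide through by -4 ⇒ div: -x = 0.
Step 3. [-x = 0] leading − — multiply by −1. So neg: x = 0.

Answer: x ∈ {0}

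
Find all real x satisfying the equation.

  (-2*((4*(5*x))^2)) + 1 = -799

Step 1. [(-2*((4*(5*x))^2)) + 1 = -799] 1 comes off first (subtract 1) ⇒ sub: -2*((4*(5*x))^2) = -800.
Step 2. [-2*((4*(5*x))^2) = -800] -2·(inner) — divide through by -2, so div: (4*(5*x))^2 = 400.
Step 3. [(4*(5*x))^2 = 400] √ both sides: 400 ≥ 0 gives two branches, so sqrt: 4*(5*x) = 20 or -20.
Step 4. [4*(5*x) = 20 or -20] 4·(inner) — divide through by 4 ⇒ div: 5*x = 5 or -5.
Step 5. [5*x = 5 or -5] divide by the outer 5, so div: x = 1 or -1.

Answer: x ∈ {-1, 1}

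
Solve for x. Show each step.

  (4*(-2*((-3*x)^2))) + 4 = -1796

Step 1. [(4*(-2*((-3*x)^2))) + 4 = -1796] peel the +4: subtract 4 from each side, so sub: 4*(-2*((-3*x)^2)) = -1800.
Step 2. [4*(-2*((-3*x)^2)) = -1800] 4·(inner) — divide through by 4 ⇒ div: -2*((-3*x)^2) = -450.
Step 3. [-2*((-3*x)^2) = -450] divide by the outer -2, so div: (-3*x)^2 = 225.
Step 4. [(-3*x)^2 = 225] LHS squared, RHS 225 ≥ 0: apply √ (±), so sqrt: -3*x = 15 or -15.
Step 5. [-3*x = 15 or -15] -3 out front; divide by -3 ⇒ div: x = -5 or 5.

Answer: x ∈ {-5, 5}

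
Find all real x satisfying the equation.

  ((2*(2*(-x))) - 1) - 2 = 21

Step 1. [((2*(2*(-x))) - 1) - 2 = 21] 2 comes off first (add 2). So sub: (2*(2*(-x))) - 1 = 23.
Step 2. [(2*(2*(-x))) - 1 = 23] the outer -1 inverts by adding 1, so sub: 2*(2*(-x)) = 24.
Step 3. [2*(2*(-x)) = 24] divide by the outer 2. So div: 2*(-x) = 12.
Step 4. [2*(-x) = 12] 2 out front; divide by 2 ⇒ div: -x = 6.
Step 5. [-x = 6] LHS negated; negate both sides, so neg: x = -6.

Answer: x ∈ {-6}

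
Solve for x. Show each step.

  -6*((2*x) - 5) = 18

Step 1. [-6*((2*x) - 5) = 18] leading coefficient -6: divide by -6. So div: (2*x) - 5 = -3.
Step 2. [(2*x) - 5 = -3] peel the -5: add 5 from each side. So sub: 2*x = 2.
Step 3. [2*x = 2] 2·(inner) — divide through by 2. So div: x = 1.

Answer: x ∈ {1}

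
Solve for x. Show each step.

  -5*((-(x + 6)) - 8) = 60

Step 1. [-5*((-(x + 6)) - 8) = 60] -5·(inner) — divide through by -5. So div: (-(x + 6)) - 8 = -12.
Step 2. [(-(x + 6)) - 8 = -12] peel the -8: add 8 from each side ⇒ sub: -(x + 6) = -4.
Step 3. [-(x + 6) = -4] leading − — multiply by −1. So neg: x + 6 = 4.
Step 4. [x + 6 = 4] subtract 6: x sits inside (… + 6). So sub: x = -2.

Answer: x ∈ {-2}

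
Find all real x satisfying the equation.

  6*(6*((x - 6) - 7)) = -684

Step 1. [6*(6*((x - 6) - 7)) = -684] LHS = 6·(…); ÷6 both sides. So div: 6*((x - 6) - 7) = -114.
Step 2. [6*((x - 6) - 7) = -114] LHS = 6·(…); ÷6 both sides ⇒ div: (x - 6) - 7 = -19.
Step 3. [(x - 6) - 7 = -19] 7 comes off first (add 7), so sub: x - 6 = -12.
Step 4. [x - 6 = -12] -6 is outermost — add 6 both sides ⇒ sub: x = -6.

Answer: x ∈ {-6}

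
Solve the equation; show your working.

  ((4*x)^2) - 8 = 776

Step 1. [((4*x)^2) - 8 = 776] -8 is outermost — add 8 both sides, so sub: (4*x)^2 = 784.
Step 2. [(4*x)^2 = 784] LHS squared, RHS 784 ≥ 0: apply √ (±), so sqrt: 4*x = 28 or -28.
Step 3. [4*x = 28 or -28] LHS = 4·(…); ÷4 both sides ⇒ div: x = 7 or -7.

Answer: x ∈ {-7, 7}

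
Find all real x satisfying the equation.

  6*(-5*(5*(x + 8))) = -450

Step 1. [6*(-5*(5*(x + 8))) = -450] 6·(inner) — divide through by 6, so div: -5*(5*(x + 8)) = -75.
Step 2. [-5*(5*(x + 8)) = -75] leading coefficient -5: divide by -5 ⇒ div: 5*(x + 8) = 15.
Step 3. [5*(x + 8) = 15] LHS = 5·(…); ÷5 both sides. So div: x + 8 = 3.
Step 4. [x + 8 = 3] peel the +8: subtract 8 from each side. So sub: x = -5.

Answer: x ∈ {-5}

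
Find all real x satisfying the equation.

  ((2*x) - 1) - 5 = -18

Step 1. [((2*x) - 1) - 5 = -18] peel the -5: add 5 from each side. So sub: (2*x) - 1 = -13.
Step 2. [(2*x) - 1 = -13] 1 comes off first (add 1). So sub: 2*x = -12.
Step 3. [2*x = -12] leading coefficient 2: divide by 2 ⇒ div: x = -6.

Answer: x ∈ {-6}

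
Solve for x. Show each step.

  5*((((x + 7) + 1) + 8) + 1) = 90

Step 1. [5*((((x + 7) + 1) + 8) + 1) = 90] divide by the outer 5. So div: (((x + 7) + 1) + 8) + 1 = 18.
Step 2. [(((x + 7) + 1) + 8) + 1 = 18] +1 is outermost — subtract 1 both sides ⇒ sub: ((x + 7) + 1) + 8 = 17.
Step 3. [((x + 7) + 1) + 8 = 17] +8 is outermost — subtract 8 both sides ⇒ sub: (x + 7) + 1 = 9.
Step 4. [(x + 7) + 1 = 9] subtract 1: x sits inside (… + 1) ⇒ sub: x + 7 = 8.
Step 5. [x + 7 = 8] +7 is outermost — subtract 7 both sides, so sub: x = 1.

Answer: x ∈ {1}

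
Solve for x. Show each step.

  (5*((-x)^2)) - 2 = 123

Step 1. [(5*((-x)^2)) - 2 = 123] the outer -2 inverts by adding 2. So sub: 5*((-x)^2) = 125.
Step 2. [5*((-x)^2) = 125] divide by the outer 5, so div: (-x)^2 = 25.
Step 3. [(-x)^2 = 25] 25 ≥ 0, LHS is (·)² — take ±√ ⇒ sqrt: -x = 5 or -5.
Step 4. [-x = 5 or -5] leading − — multiply by −1 ⇒ neg: x = -5 or 5.

Answer: x ∈ {-5, 5}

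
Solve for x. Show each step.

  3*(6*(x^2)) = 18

Step 1. [3*(6*(x^2)) = 18] LHS = 3·(…); ÷3 both sides, so div: 6*(x^2) = 6.
Step 2. [6*(x^2) = 6] divide by the outer 6. So div: x^2 = 1.
Step 3. [x^2 = 1] √ both sides: 1 ≥ 0 gives two branches ⇒ sqrt: x = 1 or -1.

Answer: x ∈ {-1, 1}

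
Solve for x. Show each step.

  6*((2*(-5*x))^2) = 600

Step 1. [6*((2*(-5*x))^2) = 600] divide by the outer 6. So div: (2*(-5*x))^2 = 100.
Step 2. [(2*(-5*x))^2 = 100] LHS squared, RHS 100 ≥ 0: apply √ (±), so sqrt: 2*(-5*x) = 10 or -10.
Step 3. [2*(-5*x) = 10 or -10] divide by the outer 2. So div: -5*x = 5 or -5.
Step 4. [-5*x = 5 or -5] -5·(inner) — divide through by -5, so div: x = -1 or 1.

Answer: x ∈ {-1, 1}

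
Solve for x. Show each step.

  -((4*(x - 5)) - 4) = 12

Step 1. [-((4*(x - 5)) - 4) = 12] LHS negated; negate both sides ⇒ neg: (4*(x - 5)) - 4 = -12.
Step 2. [(4*(x - 5)) - 4 = -12] the outer -4 inverts by adding 4. So sub: 4*(x - 5) = -8.
Step 3. [4*(x - 5) = -8] divide by the outer 4, so div: x - 5 = -2.
Step 4. [x - 5 = -2] 5 comes off first (add 5). So sub: x = 3.

Answer: x ∈ {3}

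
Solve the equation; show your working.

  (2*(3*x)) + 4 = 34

Step 1. [(2*(3*x)) + 4 = 34] peel the +4: subtract 4 from each side. So sub: 2*(3*x) = 30.
Step 2. [2*(3*x) = 30] LHS = 2·(…); ÷2 both sides ⇒ div: 3*x = 15.
Step 3. [3*x = 15] leading coefficient 3: divide by 3 ⇒ div: x = 5.

Answer: x ∈ {5}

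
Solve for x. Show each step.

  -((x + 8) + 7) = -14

Step 1. [-((x + 8) + 7) = -14] flip signs both sides, so neg: (x + 8) + 7 = 14.
Step 2. [(x + 8) + 7 = 14] 7 comes off first (subtract 7). So sub: x + 8 = 7.
Step 3. [x + 8 = 7] subtract 8: x sits inside (… + 8) ⇒ sub: x = -1.

Answer: x ∈ {-1}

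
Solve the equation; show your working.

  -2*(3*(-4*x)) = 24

Step 1. [-2*(3*(-4*x)) = 24] divide by the outer -2. So div: 3*(-4*x) = -12.
Step 2. [3*(-4*x) = -12] 3·(inner) — divide through by 3, so div: -4*x = -4.
Step 3. [-4*x = -4] LHS = -4·(…); ÷-4 both sides, so div: x = 1.

Answer: x ∈ {1}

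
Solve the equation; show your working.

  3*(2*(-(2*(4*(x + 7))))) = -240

Step 1. [3*(2*(-(2*(4*(x + 7))))) = -240] divide by the outer 3. So div: 2*(-(2*(4*(x + 7)))) = -80.
Step 2. [2*(-(2*(4*(x + 7)))) = -80] 2·(inner) — divide through by 2 ⇒ div: -(2*(4*(x + 7))) = -40.
Step 3. [-(2*(4*(x + 7))) = -40] leading − — multiply by −1 ⇒ neg: 2*(4*(x + 7)) = 40.
Step 4. [2*(4*(x + 7)) = 40] LHS = 2·(…); ÷2 both sides. So div: 4*(x + 7) = 20.
Step 5. [4*(x + 7) = 20] 4 out front; divide by 4. So div: x + 7 = 5.
Step 6. [x + 7 = 5] peel the +7: subtract 7 from each side ⇒ sub: x = -2.

Answer: x ∈ {-2}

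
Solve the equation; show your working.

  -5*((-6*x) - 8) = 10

Step 1. [-5*((-6*x) - 8) = 10] -5 out front; divide by -5 ⇒ div: (-6*x) - 8 = -2.
Step 2. [(-6*x) - 8 = -2] the outer -8 inverts by adding 8 ⇒ sub: -6*x = 6.
Step 3. [-6*x = 6] leading coefficient -6: divide by -6, so div: x = -1.

Answer: x ∈ {-1}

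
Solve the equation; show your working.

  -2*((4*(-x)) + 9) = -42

Step 1. [-2*((4*(-x)) + 9) = -42] LHS = -2·(…); ÷-2 both sides, so div: (4*(-x)) + 9 = 21.
Step 2. [(4*(-x)) + 9 = 21] the outer +9 inverts by subtracting 9, so sub: 4*(-x) = 12.
Step 3. [4*(-x) = 12] divide by the outer 4. So div: -x = 3.
Step 4. [-x = 3] flip signs both sides. So neg: x = -3.

Answer: x ∈ {-3}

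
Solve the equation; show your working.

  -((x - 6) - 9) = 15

Step 1. [-((x - 6) - 9) = 15] LHS negated; negate both sides ⇒ neg: (x - 6) - 9 = -15.
Step 2. [(x - 6) - 9 = -15] peel the -9: add 9 from each side ⇒ sub: x - 6 = -6.
Step 3. [x - 6 = -6] peel the -6: add 6 from each side. So sub: x = 0.

Answer: x ∈ {0}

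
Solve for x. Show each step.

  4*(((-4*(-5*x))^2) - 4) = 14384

Step 1. [4*(((-4*(-5*x))^2) - 4) = 14384] LHS = 4·(…); ÷4 both sides, so div: ((-4*(-5*x))^2) - 4 = 3596.
Step 2. [((-4*(-5*x))^2) - 4 = 3596] -4 is outermost — add 4 both sides ⇒ sub: (-4*(-5*x))^2 = 3600.
Step 3. [(-4*(-5*x))^2 = 3600] LHS squared, RHS 3600 ≥ 0: apply √ (±) ⇒ sqrt: -4*(-5*x) = 60 or -60.
Step 4. [-4*(-5*x) = 60 or -60] -4·(inner) — divide through by -4, so div: -5*x = -15 or 15.
Step 5. [-5*x = -15 or 15] divide by the outer -5. So div: x = 3 or -3.

Answer: x ∈ {-3, 3}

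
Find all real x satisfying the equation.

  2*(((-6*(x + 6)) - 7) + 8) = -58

Step 1. [2*(((-6*(x + 6)) - 7) + 8) = -58] leading coefficient 2: divide by 2, so div: ((-6*(x + 6)) - 7) + 8 = -29.
Step 2. [((-6*(x + 6)) - 7) + 8 = -29] the outer +8 inverts by subtracting 8, so sub: (-6*(x + 6)) - 7 = -37.
Step 3. [(-6*(x + 6)) - 7 = -37] add 7: x sits inside (… - 7). So sub: -6*(x + 6) = -30.
Step 4. [-6*(x + 6) = -30] -6·(inner) — divide through by -6, so div: x + 6 = 5.
Step 5. [x + 6 = 5] the outer +6 inverts by subtracting 6, so sub: x = -1.

Answer: x ∈ {-1}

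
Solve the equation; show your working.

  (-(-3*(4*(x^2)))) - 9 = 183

Step 1. [(-(-3*(4*(x^2)))) - 9 = 183] 9 comes off first (add 9), so sub: -(-3*(4*(x^2))) = 192.
Step 2. [-(-3*(4*(x^2))) = 192] leading − — multiply by −1 ⇒ neg: -3*(4*(x^2)) = -192.
Step 3. [-3*(4*(x^2)) = -192] -3·(inner) — divide through by -3, so div: 4*(x^2) = 64.
Step 4. [4*(x^2) = 64] LHS = 4·(…); ÷4 both sides. So div: x^2 = 16.
Step 5. [x^2 = 16] √ both sides: 16 ≥ 0 gives two branches ⇒ sqrt: x = 4 or -4.

Answer: x ∈ {-4, 4}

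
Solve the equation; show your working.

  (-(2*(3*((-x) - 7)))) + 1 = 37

Step 1. [(-(2*(3*((-x) - 7)))) + 1 = 37] 1 comes off first (subtract 1) ⇒ sub: -(2*(3*((-x) - 7))) = 36.
Step 2. [-(2*(3*((-x) - 7))) = 36] LHS negated; negate both sides, so neg: 2*(3*((-x) - 7)) = -36.
Step 3. [2*(3*((-x) - 7)) = -36] 2 out front; divide by 2, so div: 3*((-x) - 7) = -18.
Step 4. [3*((-x) - 7) = -18] leading coefficient 3: divide by 3. So div: (-x) - 7 = -6.
Step 5. [(-x) - 7 = -6] 7 comes off first (add 7) ⇒ sub: -x = 1.
Step 6. [-x = 1] flip signs both sides, so neg: x = -1.

Answer: x ∈ {-1}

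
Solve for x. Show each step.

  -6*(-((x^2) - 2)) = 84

Step 1. [-6*(-((x^2) - 2)) = 84] leading coefficient -6: divide by -6 ⇒ div: -((x^2) - 2) = -14.
Step 2. [-((x^2) - 2) = -14] leading − — multiply by −1. So neg: (x^2) - 2 = 14.
Step 3. [(x^2) - 2 = 14] 2 comes off first (add 2) ⇒ sub: x^2 = 16.
Step 4. [x^2 = 16] √ both sides: 16 ≥ 0 gives two branches ⇒ sqrt: x = 4 or -4.

Answer: x ∈ {-4, 4}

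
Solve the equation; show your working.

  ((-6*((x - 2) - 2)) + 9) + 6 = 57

Step 1. [((-6*((x - 2) - 2)) + 9) + 6 = 57] +6 is outermost — subtract 6 both sides, so sub: (-6*((x - 2) - 2)) + 9 = 51.
Step 2. [(-6*((x - 2) - 2)) + 9 = 51] subtract 9: x sits inside (… + 9). So sub: -6*((x - 2) - 2) = 42.
Step 3. [-6*((x - 2) - 2) = 42] -6 out front; divide by -6. So div: (x - 2) - 2 = -7.
Step 4. [(x - 2) - 2 = -7] the outer -2 inverts by adding 2 ⇒ sub: x - 2 = -5.
Step 5. [x - 2 = -5] -2 is outermost — add 2 both sides ⇒ sub: x = -3.

Answer: x ∈ {-3}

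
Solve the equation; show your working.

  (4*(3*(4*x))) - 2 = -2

Step 1. [(4*(3*(4*x))) - 2 = -2] -2 is outermost — add 2 both sides ⇒ sub: 4*(3*(4*x)) = 0.
Step 2. [4*(3*(4*x)) = 0] 4 out front; divide by 4 ⇒ div: 3*(4*x) = 0.
Step 3. [3*(4*x) = 0] 3 out front; divide by 3 ⇒ div: 4*x = 0.
Step 4. [4*x = 0] 4 out front; divide by 4 ⇒ div: x = 0.

Answer: x ∈ {0}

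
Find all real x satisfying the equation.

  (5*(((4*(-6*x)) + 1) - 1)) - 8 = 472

Step 1. [(5*(((4*(-6*x)) + 1) - 1)) - 8 = 472] 8 comes off first (add 8). So sub: 5*(((4*(-6*x)) + 1) - 1) = 480.
Step 2. [5*(((4*(-6*x)) + 1) - 1) = 480] LHS = 5·(…); ÷5 both sides. So div: ((4*(-6*x)) + 1) - 1 = 96.
Step 3. [((4*(-6*x)) + 1) - 1 = 96] -1 is outermost — add 1 both sides ⇒ sub: (4*(-6*x)) + 1 = 97.
Step 4. [(4*(-6*x)) + 1 = 97] peel the +1: subtract 1 from each side, so sub: 4*(-6*x) = 96.
Step 5. [4*(-6*x) = 96] divide by the outer 4. So div: -6*x = 24.
Step 6. [-6*x = 24] -6 out front; divide by -6 ⇒ div: x = -4.

Answer: x ∈ {-4}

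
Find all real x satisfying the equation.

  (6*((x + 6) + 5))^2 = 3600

Step 1. [(6*((x + 6) + 5))^2 = 3600] √ both sides: 3600 ≥ 0 gives two branches. So sqrt: 6*((x + 6) + 5) = 60 or -60.
Step 2. [6*((x + 6) + 5) = 60 or -60] 6 out front; divide by 6, so div: (x + 6) + 5 = 10 or -10.
Step 3. [(x + 6) + 5 = 10 or -10] the outer +5 inverts by subtracting 5, so sub: x + 6 = 5 or -15.
Step 4. [x + 6 = 5 or -15] +6 is outermost — subtract 6 both sides, so sub: x = -1 or -21.

Answer: x ∈ {-21, -1}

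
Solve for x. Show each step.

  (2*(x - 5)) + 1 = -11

Step 1. [(2*(x - 5)) + 1 = -11] peel the +1: subtract 1 from each side. So sub: 2*(x - 5) = -12.
Step 2. [2*(x - 5) = -12] LHS = 2·(…); ÷2 both sides, so div: x - 5 = -6.
Step 3. [x - 5 = -6] the outer -5 inverts by adding 5 ⇒ sub: x = -1.

Answer: x ∈ {-1}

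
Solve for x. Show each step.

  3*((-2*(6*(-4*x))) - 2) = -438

Step 1. [3*((-2*(6*(-4*x))) - 2) = -438] divide by the outer 3, so div: (-2*(6*(-4*x))) - 2 = -146.
Step 2. [(-2*(6*(-4*x))) - 2 = -146] 2 comes off first (add 2), so sub: -2*(6*(-4*x)) = -144.
Step 3. [-2*(6*(-4*x)) = -144] divide by the outer -2, so div: 6*(-4*x) = 72.
Step 4. [6*(-4*x) = 72] LHS = 6·(…); ÷6 both sides ⇒ div: -4*x = 12.
Step 5. [-4*x = 12] -4 out front; divide by -4. So div: x = -3.

Answer: x ∈ {-3}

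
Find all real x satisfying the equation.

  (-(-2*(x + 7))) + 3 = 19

Step 1. [(-(-2*(x + 7))) + 3 = 19] peel the +3: subtract 3 from each side. So sub: -(-2*(x + 7)) = 16.
Step 2. [-(-2*(x + 7)) = 16] leading − — multiply by −1 ⇒ neg: -2*(x + 7) = -16.
Step 3. [-2*(x + 7) = -16] LHS = -2·(…); ÷-2 both sides. So div: x + 7 = 8.
Step 4. [x + 7 = 8] +7 is outermost — subtract 7 both sides ⇒ sub: x = 1.

Answer: x ∈ {1}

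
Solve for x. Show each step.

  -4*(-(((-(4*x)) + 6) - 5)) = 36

Step 1. [-4*(-(((-(4*x)) + 6) - 5)) = 36] -4 out front; divide by -4. So div: -(((-(4*x)) + 6) - 5) = -9.
Step 2. [-(((-(4*x)) + 6) - 5) = -9] LHS negated; negate both sides. So neg: ((-(4*x)) + 6) - 5 = 9.
Step 3. [((-(4*x)) + 6) - 5 = 9] peel the -5: add 5 from each side, so sub: (-(4*x)) + 6 = 14.
Step 4. [(-(4*x)) + 6 = 14] peel the +6: subtract 6 from each side ⇒ sub: -(4*x) = 8.
Step 5. [-(4*x) = 8] leading − — multiply by −1. So neg: 4*x = -8.
Step 6. [4*x = -8] 4 out front; divide by 4. So div: x = -2.

Answer: x ∈ {-2}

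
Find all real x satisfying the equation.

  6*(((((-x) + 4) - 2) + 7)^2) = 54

Step 1. [6*(((((-x) + 4) - 2) + 7)^2) = 54] divide by the outer 6, so div: ((((-x) + 4) - 2) + 7)^2 = 9.
Step 2. [((((-x) + 4) - 2) + 7)^2 = 9] √ both sides: 9 ≥ 0 gives two branches. So sqrt: (((-x) + 4) - 2) + 7 = 3 or -3.
Step 3. [(((-x) + 4) - 2) + 7 = 3 or -3] subtract 7: x sits inside (… + 7). So sub: ((-x) + 4) - 2 = -4 or -10.
Step 4. [((-x) + 4) - 2 = -4 or -10] 2 comes off first (add 2). So sub: (-x) + 4 = -2 or -8.
Step 5. [(-x) + 4 = -2 or -8] +4 is outermost — subtract 4 both sides ⇒ sub: -x = -6 or -12.
Step 6. [-x = -6 or -12] leading − — multiply by −1. So neg: x = 6 or 12.

Answer: x ∈ {6, 12}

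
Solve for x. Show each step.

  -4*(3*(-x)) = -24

Step 1. [-4*(3*(-x)) = -24] -4·(inner) — divide through by -4, so div: 3*(-x) = 6.
Step 2. [3*(-x) = 6] leading coefficient 3: divide by 3, so div: -x = 2.
Step 3. [-x = 2] LHS negated; negate both sides, so neg: x = -2.

Answer: x ∈ {-2}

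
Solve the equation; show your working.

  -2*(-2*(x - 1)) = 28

Step 1. [-2*(-2*(x - 1)) = 28] divide by the outer -2. So div: -2*(x - 1) = -14.
Step 2. [-2*(x - 1) = -14] -2 out front; divide by -2 ⇒ div: x - 1 = 7.
Step 3. [x - 1 = 7] -1 is outermost — add 1 both sides, so sub: x = 8.

Answer: x ∈ {8}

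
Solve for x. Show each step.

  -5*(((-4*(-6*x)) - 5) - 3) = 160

Step 1. [-5*(((-4*(-6*x)) - 5) - 3) = 160] divide by the outer -5 ⇒ div: ((-4*(-6*x)) - 5) - 3 = -32.
Step 2. [((-4*(-6*x)) - 5) - 3 = -32] 3 comes off first (add 3), so sub: (-4*(-6*x)) - 5 = -29.
Step 3. [(-4*(-6*x)) - 5 = -29] peel the -5: add 5 from each side. So sub: -4*(-6*x) = -24.
Step 4. [-4*(-6*x) = -24] leading coefficient -4: divide by -4 ⇒ div: -6*x = 6.
Step 5. [-6*x = 6] leading coefficient -6: divide by -6. So div: x = -1.

Answer: x ∈ {-1}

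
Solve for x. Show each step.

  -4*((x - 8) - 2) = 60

Step 1. [-4*((x - 8) - 2) = 60] leading coefficient -4: divide by -4. So div: (x - 8) - 2 = -15.
Step 2. [(x - 8) - 2 = -15] 2 comes off first (add 2), so sub: x - 8 = -13.
Step 3. [x - 8 = -13] 8 comes off first (add 8). So sub: x = -5.

Answer: x ∈ {-5}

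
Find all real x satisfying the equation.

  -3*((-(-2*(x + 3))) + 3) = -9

Step 1. [-3*((-(-2*(x + 3))) + 3) = -9] -3 out front; divide by -3. So div: (-(-2*(x + 3))) + 3 = 3.
Step 2. [(-(-2*(x + 3))) + 3 = 3] +3 is outermost — subtract 3 both sides. So sub: -(-2*(x + 3)) = 0.
Step 3. [-(-2*(x + 3)) = 0] flip signs both sides. So neg: -2*(x + 3) = 0.
Step 4. [-2*(x + 3) = 0] LHS = -2·(…); ÷-2 both sides ⇒ div: x + 3 = 0.
Step 5. [x + 3 = 0] subtract 3: x sits inside (… + 3). So sub: x = -3.

Answer: x ∈ {-3}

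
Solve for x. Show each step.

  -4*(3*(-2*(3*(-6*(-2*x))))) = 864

Step 1. [-4*(3*(-2*(3*(-6*(-2*x))))) = 864] LHS = -4·(…); ÷-4 both sides. So div: 3*(-2*(3*(-6*(-2*x)))) = -216.
Step 2. [3*(-2*(3*(-6*(-2*x)))) = -216] 3 out front; divide by 3. So div: -2*(3*(-6*(-2*x))) = -72.
Step 3. [-2*(3*(-6*(-2*x))) = -72] leading coefficient -2: divide by -2. So div: 3*(-6*(-2*x)) = 36.
Step 4. [3*(-6*(-2*x)) = 36] leading coefficient 3: divide by 3 ⇒ div: -6*(-2*x) = 12.
Step 5. [-6*(-2*x) = 12] leading coefficient -6: divide by -6 ⇒ div: -2*x = -2.
Step 6. [-2*x = -2] divide by the outer -2, so div: x = 1.

Answer: x ∈ {1}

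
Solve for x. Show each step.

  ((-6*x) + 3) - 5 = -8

Step 1. [((-6*x) + 3) - 5 = -8] the outer -5 inverts by adding 5, so sub: (-6*x) + 3 = -3.
Step 2. [(-6*x) + 3 = -3] the outer +3 inverts by subtracting 3. So sub: -6*x = -6.
Step 3. [-6*x = -6] leading coefficient -6: divide by -6. So div: x = 1.

Answer: x ∈ {1}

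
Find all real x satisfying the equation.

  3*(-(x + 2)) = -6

Step 1. [3*(-(x + 2)) = -6] divide by the outer 3, so div: -(x + 2) = -2.
Step 2. [-(x + 2) = -2] LHS negated; negate both sides, so neg: x + 2 = 2.
Step 3. [x + 2 = 2] +2 is outermost — subtract 2 both sides, so sub: x = 0.

Answer: x ∈ {0}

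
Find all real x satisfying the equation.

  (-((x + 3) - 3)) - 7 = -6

Step 1. [(-((x + 3) - 3)) - 7 = -6] add 7: x sits inside (… - 7) ⇒ sub: -((x + 3) - 3) = 1.
Step 2. [-((x + 3) - 3) = 1] flip signs both sides. So neg: (x + 3) - 3 = -1.
Step 3. [(x + 3) - 3 = -1] peel the -3: add 3 from each side, so sub: x + 3 = 2.
Step 4. [x + 3 = 2] 3 comes off first (subtract 3) ⇒ sub: x = -1.

Answer: x ∈ {-1}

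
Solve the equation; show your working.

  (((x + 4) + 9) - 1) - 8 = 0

Step 1. [(((x + 4) + 9) - 1) - 8 = 0] add 8: x sits inside (… - 8) ⇒ sub: ((x + 4) + 9) - 1 = 8.
Step 2. [((x + 4) + 9) - 1 = 8] 1 comes off first (add 1) ⇒ sub: (x + 4) + 9 = 9.
Step 3. [(x + 4) + 9 = 9] subtract 9: x sits inside (… + 9), so sub: x + 4 = 0.
Step 4. [x + 4 = 0] subtract 4: x sits inside (… + 4) ⇒ sub: x = -4.

Answer: x ∈ {-4}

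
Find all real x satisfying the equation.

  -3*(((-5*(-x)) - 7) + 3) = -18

Step 1. [-3*(((-5*(-x)) - 7) + 3) = -18] -3·(inner) — divide through by -3. So div: ((-5*(-x)) - 7) + 3 = 6.
Step 2. [((-5*(-x)) - 7) + 3 = 6] peel the +3: subtract 3 from each side ⇒ sub: (-5*(-x)) - 7 = 3.
Step 3. [(-5*(-x)) - 7 = 3] peel the -7: add 7 from each side. So sub: -5*(-x) = 10.
Step 4. [-5*(-x) = 10] LHS = -5·(…); ÷-5 both sides. So div: -x = -2.
Step 5. [-x = -2] flip signs both sides. So neg: x = 2.

Answer: x ∈ {2}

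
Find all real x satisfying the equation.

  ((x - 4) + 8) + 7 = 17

Step 1. [((x - 4) + 8) + 7 = 17] 7 comes off first (subtract 7) ⇒ sub: (x - 4) + 8 = 10.
Step 2. [(x - 4) + 8 = 10] +8 is outermost — subtract 8 both sides, so sub: x - 4 = 2.
Step 3. [x - 4 = 2] peel the -4: add 4 from each side, so sub: x = 6.

Answer: x ∈ {6}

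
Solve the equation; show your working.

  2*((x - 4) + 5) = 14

Step 1. [2*((x - 4) + 5) = 14] leading coefficient 2: divide by 2 ⇒ div: (x - 4) + 5 = 7.
Step 2. [(x - 4) + 5 = 7] subtract 5: x sits inside (… + 5). So sub: x - 4 = 2.
Step 3. [x - 4 = 2] peel the -4: add 4 from each side ⇒ sub: x = 6.

Answer: x ∈ {6}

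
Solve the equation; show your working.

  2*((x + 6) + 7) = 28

Step 1. [2*((x + 6) + 7) = 28] divide by the outer 2 ⇒ div: (x + 6) + 7 = 14.
Step 2. [(x + 6) + 7 = 14] peel the +7: subtract 7 from each side, so sub: x + 6 = 7.
Step 3. [x + 6 = 7] peel the +6: subtract 6 from each side ⇒ sub: x = 1.

Answer: x ∈ {1}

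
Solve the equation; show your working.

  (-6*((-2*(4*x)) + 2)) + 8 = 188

Step 1. [(-6*((-2*(4*x)) + 2)) + 8 = 188] 8 comes off first (subtract 8), so sub: -6*((-2*(4*x)) + 2) = 180.
Step 2. [-6*((-2*(4*x)) + 2) = 180] -6·(inner) — divide through by -6 ⇒ div: (-2*(4*x)) + 2 = -30.
Step 3. [(-2*(4*x)) + 2 = -30] subtract 2: x sits inside (… + 2), so sub: -2*(4*x) = -32.
Step 4. [-2*(4*x) = -32] divide by the outer -2 ⇒ div: 4*x = 16.
Step 5. [4*x = 16] LHS = 4·(…); ÷4 both sides ⇒ div: x = 4.

Answer: x ∈ {4}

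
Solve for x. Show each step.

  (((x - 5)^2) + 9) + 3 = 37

Step 1. [(((x - 5)^2) + 9) + 3 = 37] +3 is outermost — subtract 3 both sides ⇒ sub: ((x - 5)^2) + 9 = 34.
Step 2. [((x - 5)^2) + 9 = 34] 9 comes off first (subtract 9) ⇒ sub: (x - 5)^2 = 25.
Step 3. [(x - 5)^2 = 25] 25 ≥ 0, LHS is (·)² — take ±√ ⇒ sqrt: x - 5 = 5 or -5.
Step 4. [x - 5 = 5 or -5] the outer -5 inverts by adding 5. So sub: x = 10 or 0.

Answer: x ∈ {0, 10}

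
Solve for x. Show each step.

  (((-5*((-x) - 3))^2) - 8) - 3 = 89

Step 1. [(((-5*((-x) - 3))^2) - 8) - 3 = 89] add 3: x sits inside (… - 3). So sub: ((-5*((-x) - 3))^2) - 8 = 92.
Step 2. [((-5*((-x) - 3))^2) - 8 = 92] add 8: x sits inside (… - 8), so sub: (-5*((-x) - 3))^2 = 100.
Step 3. [(-5*((-x) - 3))^2 = 100] √ both sides: 100 ≥ 0 gives two branches ⇒ sqrt: -5*((-x) - 3) = 10 or -10.
Step 4. [-5*((-x) - 3) = 10 or -10] -5·(inner) — divide through by -5 ⇒ div: (-x) - 3 = -2 or 2.
Step 5. [(-x) - 3 = -2 or 2] 3 comes off first (add 3) ⇒ sub: -x = 1 or 5.
Step 6. [-x = 1 or 5] leading − — multiply by −1. So neg: x = -1 or -5.

Answer: x ∈ {-5, -1}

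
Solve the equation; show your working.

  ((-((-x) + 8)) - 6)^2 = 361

Step 1. [((-((-x) + 8)) - 6)^2 = 361] √ both sides: 361 ≥ 0 gives two branches. So sqrt: (-((-x) + 8)) - 6 = 19 or -19.
Step 2. [(-((-x) + 8)) - 6 = 19 or -19] -6 is outermost — add 6 both sides. So sub: -((-x) + 8) = 25 or -13.
Step 3. [-((-x) + 8) = 25 or -13] LHS negated; negate both sides. So neg: (-x) + 8 = -25 or 13.
Step 4. [(-x) + 8 = -25 or 13] +8 is outermost — subtract 8 both sides. So sub: -x = -33 or 5.
Step 5. [-x = -33 or 5] leading − — multiply by −1 ⇒ neg: x = 33 or -5.

Answer: x ∈ {-5, 33}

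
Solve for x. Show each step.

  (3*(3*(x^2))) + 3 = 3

Step 1. [(3*(3*(x^2))) + 3 = 3] common factor 3 (LHS and 3) — divide through ⇒ factor: (3*(x^2)) + 1 = 1.
Step 2. [(3*(x^2)) + 1 = 1] subtract 1: x sits inside (… + 1). So sub: 3*(x^2) = 0.
Step 3. [3*(x^2) = 0] leading coefficient 3: divide by 3. So div: x^2 = 0.
Step 4. [x^2 = 0] LHS squared, RHS 0 ≥ 0: apply √ (±). So sqrt: x = 0.

Answer: x ∈ {0}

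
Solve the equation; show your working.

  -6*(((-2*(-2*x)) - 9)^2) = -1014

Step 1. [-6*(((-2*(-2*x)) - 9)^2) = -1014] divide by the outer -6. So div: ((-2*(-2*x)) - 9)^2 = 169.
Step 2. [((-2*(-2*x)) - 9)^2 = 169] √ both sides: 169 ≥ 0 gives two branches, so sqrt: (-2*(-2*x)) - 9 = 13 or -13.
Step 3. [(-2*(-2*x)) - 9 = 13 or -13] add 9: x sits inside (… - 9), so sub: -2*(-2*x) = 22 or -4.
Step 4. [-2*(-2*x) = 22 or -4] LHS = -2·(…); ÷-2 both sides, so div: -2*x = -11 or 2.
Step 5. [-2*x = -11 or 2] -2 out front; divide by -2 ⇒ div: x = 11/2 or -1.

Answer: x ∈ {-1, 11/2}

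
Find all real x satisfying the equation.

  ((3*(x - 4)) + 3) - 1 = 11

Step 1. [((3*(x - 4)) + 3) - 1 = 11] -1 is outermost — add 1 both sides ⇒ sub: (3*(x - 4)) + 3 = 12.
Step 2. [(3*(x - 4)) + 3 = 12] 3 | LHS and 3 | 12: pull 3 out, so factor: (x - 4) + 1 = 4.
Step 3. [(x - 4) + 1 = 4] the outer +1 inverts by subtracting 1 ⇒ sub: x - 4 = 3.
Step 4. [x - 4 = 3] add 4: x sits inside (… - 4), so sub: x = 7.

Answer: x ∈ {7}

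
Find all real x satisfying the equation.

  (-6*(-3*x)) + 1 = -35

Step 1. [(-6*(-3*x)) + 1 = -35] subtract 1: x sits inside (… + 1), so sub: -6*(-3*x) = -36.
Step 2. [-6*(-3*x) = -36] divide by the outer -6, so div: -3*x = 6.
Step 3. [-3*x = 6] divide by the outer -3. So div: x = -2.

Answer: x ∈ {-2}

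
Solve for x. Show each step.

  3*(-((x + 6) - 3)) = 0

Step 1. [3*(-((x + 6) - 3)) = 0] LHS = 3·(…); ÷3 both sides. So div: -((x + 6) - 3) = 0.
Step 2. [-((x + 6) - 3) = 0] LHS negated; negate both sides ⇒ neg: (x + 6) - 3 = 0.
Step 3. [(x + 6) - 3 = 0] peel the -3: add 3 from each side. So sub: x + 6 = 3.
Step 4. [x + 6 = 3] 6 comes off first (subtract 6), so sub: x = -3.

Answer: x ∈ {-3}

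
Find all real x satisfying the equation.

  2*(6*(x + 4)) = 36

Step 1. [2*(6*(x + 4)) = 36] 2 out front; divide by 2 ⇒ div: 6*(x + 4) = 18.
Step 2. [6*(x + 4) = 18] 6·(inner) — divide through by 6, so div: x + 4 = 3.
Step 3. [x + 4 = 3] 4 comes off first (subtract 4). So sub: x = -1.

Answer: x ∈ {-1}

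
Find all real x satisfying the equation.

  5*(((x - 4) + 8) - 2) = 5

Step 1. [5*(((x - 4) + 8) - 2) = 5] leading coefficient 5: divide by 5 ⇒ div: ((x - 4) + 8) - 2 = 1.
Step 2. [((x - 4) + 8) - 2 = 1] 2 comes off first (add 2), so sub: (x - 4) + 8 = 3.
Step 3. [(x - 4) + 8 = 3] the outer +8 inverts by subtracting 8. So sub: x - 4 = -5.
Step 4. [x - 4 = -5] the outer -4 inverts by adding 4. So sub: x = -1.

Answer: x ∈ {-1}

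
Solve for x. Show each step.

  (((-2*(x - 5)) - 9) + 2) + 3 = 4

Step 1. [(((-2*(x - 5)) - 9) + 2) + 3 = 4] peel the +3: subtract 3 from each side ⇒ sub: ((-2*(x - 5)) - 9) + 2 = 1.
Step 2. [((-2*(x - 5)) - 9) + 2 = 1] peel the +2: subtract 2 from each side, so sub: (-2*(x - 5)) - 9 = -1.
Step 3. [(-2*(x - 5)) - 9 = -1] peel the -9: add 9 from each side. So sub: -2*(x - 5) = 8.
Step 4. [-2*(x - 5) = 8] divide by the outer -2 ⇒ div: x - 5 = -4.
Step 5. [x - 5 = -4] peel the -5: add 5 from each side. So sub: x = 1.

Answer: x ∈ {1}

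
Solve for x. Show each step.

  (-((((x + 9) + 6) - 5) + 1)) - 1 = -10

Step 1. [(-((((x + 9) + 6) - 5) + 1)) - 1 = -10] the outer -1 inverts by adding 1 ⇒ sub: -((((x + 9) + 6) - 5) + 1) = -9.
Step 2. [-((((x + 9) + 6) - 5) + 1) = -9] flip signs both sides ⇒ neg: (((x + 9) + 6) - 5) + 1 = 9.
Step 3. [(((x + 9) + 6) - 5) + 1 = 9] the outer +1 inverts by subtracting 1, so sub: ((x + 9) + 6) - 5 = 8.
Step 4. [((x + 9) + 6) - 5 = 8] -5 is outermost — add 5 both sides ⇒ sub: (x + 9) + 6 = 13.
Step 5. [(x + 9) + 6 = 13] +6 is outermost — subtract 6 both sides ⇒ sub: x + 9 = 7.
Step 6. [x + 9 = 7] +9 is outermost — subtract 9 both sides. So sub: x = -2.

Answer: x ∈ {-2}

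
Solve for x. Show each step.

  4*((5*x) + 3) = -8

Step 1. [4*((5*x) + 3) = -8] LHS = 4·(…); ÷4 both sides, so div: (5*x) + 3 = -2.
Step 2. [(5*x) + 3 = -2] the outer +3 inverts by subtracting 3, so sub: 5*x = -5.
Step 3. [5*x = -5] 5 out front; divide by 5 ⇒ div: x = -1.

Answer: x ∈ {-1}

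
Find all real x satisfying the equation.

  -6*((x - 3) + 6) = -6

Step 1. [-6*((x - 3) + 6) = -6] leading coefficient -6: divide by -6. So div: (x - 3) + 6 = 1.
Step 2. [(x - 3) + 6 = 1] 6 comes off first (subtract 6) ⇒ sub: x - 3 = -5.
Step 3. [x - 3 = -5] -3 is outermost — add 3 both sides, so sub: x = -2.

Answer: x ∈ {-2}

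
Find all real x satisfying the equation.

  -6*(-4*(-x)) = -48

Step 1. [-6*(-4*(-x)) = -48] -6·(inner) — divide through by -6, so div: -4*(-x) = 8.
Step 2. [-4*(-x) = 8] -4·(inner) — divide through by -4. So div: -x = -2.
Step 3. [-x = -2] flip signs both sides ⇒ neg: x = 2.

Answer: x ∈ {2}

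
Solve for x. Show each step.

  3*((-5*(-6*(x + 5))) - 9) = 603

Step 1. [3*((-5*(-6*(x + 5))) - 9) = 603] 3 out front; divide by 3 ⇒ div: (-5*(-6*(x + 5))) - 9 = 201.
Step 2. [(-5*(-6*(x + 5))) - 9 = 201] add 9: x sits inside (… - 9). So sub: -5*(-6*(x + 5)) = 210.
Step 3. [-5*(-6*(x + 5)) = 210] LHS = -5·(…); ÷-5 both sides, so div: -6*(x + 5) = -42.
Step 4. [-6*(x + 5) = -42] LHS = -6·(…); ÷-6 both sides, so div: x + 5 = 7.
Step 5. [x + 5 = 7] subtract 5: x sits inside (… + 5), so sub: x = 2.

Answer: x ∈ {2}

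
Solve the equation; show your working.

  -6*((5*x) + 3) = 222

Step 1. [-6*((5*x) + 3) = 222] LHS = -6·(…); ÷-6 both sides. So div: (5*x) + 3 = -37.
Step 2. [(5*x) + 3 = -37] subtract 3: x sits inside (… + 3) ⇒ sub: 5*x = -40.
Step 3. [5*x = -40] leading coefficient 5: divide by 5. So div: x = -8.

Answer: x ∈ {-8}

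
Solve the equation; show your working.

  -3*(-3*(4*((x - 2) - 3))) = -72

Step 1. [-3*(-3*(4*((x - 2) - 3))) = -72] divide by the outer -3 ⇒ div: -3*(4*((x - 2) - 3)) = 24.
Step 2. [-3*(4*((x - 2) - 3)) = 24] LHS = -3·(…); ÷-3 both sides, so div: 4*((x - 2) - 3) = -8.
Step 3. [4*((x - 2) - 3) = -8] LHS = 4·(…); ÷4 both sides, so div: (x - 2) - 3 = -2.
Step 4. [(x - 2) - 3 = -2] add 3: x sits inside (… - 3). So sub: x - 2 = 1.
Step 5. [x - 2 = 1] the outer -2 inverts by adding 2. So sub: x = 3.

Answer: x ∈ {3}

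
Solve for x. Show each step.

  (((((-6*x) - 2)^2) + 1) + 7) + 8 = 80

Step 1. [(((((-6*x) - 2)^2) + 1) + 7) + 8 = 80] subtract 8: x sits inside (… + 8). So sub: ((((-6*x) - 2)^2) + 1) + 7 = 72.
Step 2. [((((-6*x) - 2)^2) + 1) + 7 = 72] +7 is outermost — subtract 7 both sides ⇒ sub: (((-6*x) - 2)^2) + 1 = 65.
Step 3. [(((-6*x) - 2)^2) + 1 = 65] the outer +1 inverts by subtracting 1 ⇒ sub: ((-6*x) - 2)^2 = 64.
Step 4. [((-6*x) - 2)^2 = 64] 64 ≥ 0, LHS is (·)² — take ±√, so sqrt: (-6*x) - 2 = 8 or -8.
Step 5. [(-6*x) - 2 = 8 or -8] the outer -2 inverts by adding 2. So sub: -6*x = 10 or -6.
Step 6. [-6*x = 10 or -6] LHS = -6·(…); ÷-6 both sides. So div: x = -5/3 or 1.

Answer: x ∈ {-5/3, 1}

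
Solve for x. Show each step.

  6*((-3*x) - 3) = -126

Step 1. [6*((-3*x) - 3) = -126] leading coefficient 6: divide by 6, so div: (-3*x) - 3 = -21.
Step 2. [(-3*x) - 3 = -21] -3 | LHS and -3 | -21: pull -3 out. So factor: x + 1 = 7.
Step 3. [x + 1 = 7] +1 is outermost — subtract 1 both sides, so sub: x = 6.

Answer: x ∈ {6}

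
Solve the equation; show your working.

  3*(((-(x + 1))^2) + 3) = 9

Step 1. [3*(((-(x + 1))^2) + 3) = 9] 3 out front; divide by 3. So div: ((-(x + 1))^2) + 3 = 3.
Step 2. [((-(x + 1))^2) + 3 = 3] peel the +3: subtract 3 from each side ⇒ sub: (-(x + 1))^2 = 0.
Step 3. [(-(x + 1))^2 = 0] √ both sides: 0 ≥ 0 gives two branches, so sqrt: -(x + 1) = 0.
Step 4. [-(x + 1) = 0] flip signs both sides ⇒ neg: x + 1 = 0.
Step 5. [x + 1 = 0] peel the +1: subtract 1 from each side. So sub: x = -1.

Answer: x ∈ {-1}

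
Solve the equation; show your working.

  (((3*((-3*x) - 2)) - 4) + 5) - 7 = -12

Step 1. [(((3*((-3*x) - 2)) - 4) + 5) - 7 = -12] peel the -7: add 7 from each side. So sub: ((3*((-3*x) - 2)) - 4) + 5 = -5.
Step 2. [((3*((-3*x) - 2)) - 4) + 5 = -5] +5 is outermost — subtract 5 both sides, so sub: (3*((-3*x) - 2)) - 4 = -10.
Step 3. [(3*((-3*x) - 2)) - 4 = -10] -4 is outermost — add 4 both sides. So sub: 3*((-3*x) - 2) = -6.
Step 4. [3*((-3*x) - 2) = -6] divide by the outer 3. So div: (-3*x) - 2 = -2.
Step 5. [(-3*x) - 2 = -2] -2 is outermost — add 2 both sides, so sub: -3*x = 0.
Step 6. [-3*x = 0] divide by the outer -3. So div: x = 0.

Answer: x ∈ {0}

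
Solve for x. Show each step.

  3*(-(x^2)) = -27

Step 1. [3*(-(x^2)) = -27] LHS = 3·(…); ÷3 both sides, so div: -(x^2) = -9.
Step 2. [-(x^2) = -9] flip signs both sides. So neg: x^2 = 9.
Step 3. [x^2 = 9] LHS squared, RHS 9 ≥ 0: apply √ (±). So sqrt: x = 3 or -3.

Answer: x ∈ {-3, 3}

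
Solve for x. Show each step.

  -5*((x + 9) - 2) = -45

Step 1. [-5*((x + 9) - 2) = -45] -5 out front; divide by -5, so div: (x + 9) - 2 = 9.
Step 2. [(x + 9) - 2 = 9] 2 comes off first (add 2) ⇒ sub: x + 9 = 11.
Step 3. [x + 9 = 11] peel the +9: subtract 9 from each side ⇒ sub: x = 2.

Answer: x ∈ {2}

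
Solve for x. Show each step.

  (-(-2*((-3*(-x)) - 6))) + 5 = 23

Step 1. [(-(-2*((-3*(-x)) - 6))) + 5 = 23] +5 is outermost — subtract 5 both sides, so sub: -(-2*((-3*(-x)) - 6)) = 18.
Step 2. [-(-2*((-3*(-x)) - 6)) = 18] flip signs both sides, so neg: -2*((-3*(-x)) - 6) = -18.
Step 3. [-2*((-3*(-x)) - 6) = -18] -2·(inner) — divide through by -2 ⇒ div: (-3*(-x)) - 6 = 9.
Step 4. [(-3*(-x)) - 6 = 9] peel the -6: add 6 from each side, so sub: -3*(-x) = 15.
Step 5. [-3*(-x) = 15] LHS = -3·(…); ÷-3 both sides ⇒ div: -x = -5.
Step 6. [-x = -5] LHS negated; negate both sides. So neg: x = 5.

Answer: x ∈ {5}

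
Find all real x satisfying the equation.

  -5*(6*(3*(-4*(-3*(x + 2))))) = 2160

Step 1. [-5*(6*(3*(-4*(-3*(x + 2))))) = 2160] LHS = -5·(…); ÷-5 both sides, so div: 6*(3*(-4*(-3*(x + 2)))) = -432.
Step 2. [6*(3*(-4*(-3*(x + 2)))) = -432] 6·(inner) — divide through by 6, so div: 3*(-4*(-3*(x + 2))) = -72.
Step 3. [3*(-4*(-3*(x + 2))) = -72] LHS = 3·(…); ÷3 both sides. So div: -4*(-3*(x + 2)) = -24.
Step 4. [-4*(-3*(x + 2)) = -24] LHS = -4·(…); ÷-4 both sides, so div: -3*(x + 2) = 6.
Step 5. [-3*(x + 2) = 6] LHS = -3·(…); ÷-3 both sides, so div: x + 2 = -2.
Step 6. [x + 2 = -2] 2 comes off first (subtract 2), so sub: x = -4.

Answer: x ∈ {-4}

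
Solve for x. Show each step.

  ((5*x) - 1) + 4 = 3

Step 1. [((5*x) - 1) + 4 = 3] peel the +4: subtract 4 from each side, so sub: (5*x) - 1 = -1.
Step 2. [(5*x) - 1 = -1] the outer -1 inverts by adding 1, so sub: 5*x = 0.
Step 3. [5*x = 0] 5·(inner) — divide through by 5 ⇒ div: x = 0.

Answer: x ∈ {0}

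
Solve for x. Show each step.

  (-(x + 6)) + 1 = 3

Step 1. [(-(x + 6)) + 1 = 3] 1 comes off first (subtract 1), so sub: -(x + 6) = 2.
Step 2. [-(x + 6) = 2] LHS negated; negate both sides, so neg: x + 6 = -2.
Step 3. [x + 6 = -2] the outer +6 inverts by subtracting 6, so sub: x = -8.

Answer: x ∈ {-8}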